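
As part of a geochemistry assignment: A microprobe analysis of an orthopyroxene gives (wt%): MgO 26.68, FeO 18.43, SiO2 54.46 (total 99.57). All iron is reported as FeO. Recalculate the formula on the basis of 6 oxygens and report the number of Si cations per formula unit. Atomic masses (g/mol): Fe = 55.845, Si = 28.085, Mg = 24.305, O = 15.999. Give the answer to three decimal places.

1.991 Si apfu

MgO: 26.68/40.304 = 0.66197 mol → 0.66197 mol Mg, 0.66197 mol O.
FeO: 18.43/71.844 = 0.25653 mol → 0.25653 mol Fe, 0.25653 mol O.
SiO2: 54.46/60.083 = 0.90641 mol → 0.90641 mol Si, 1.81282 mol O.
Total oxygen = 2.73132 mol. Normalization factor = 6/2.73132 = 2.19674.
Si per 6 O = 0.90641 × 2.19674 = 1.991.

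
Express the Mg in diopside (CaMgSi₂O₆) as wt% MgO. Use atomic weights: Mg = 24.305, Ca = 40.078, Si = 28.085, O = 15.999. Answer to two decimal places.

M(CaMgSi₂O₆) = 216.547 g/mol; M(MgO) = 40.304 g/mol.
Moles MgO per formula unit = 1 Mg ÷ 1 = 1.0000.
MgO fraction = (1.0000 × 40.304) / 216.547 = 40.304/216.547 = 0.1861.

18.61 wt%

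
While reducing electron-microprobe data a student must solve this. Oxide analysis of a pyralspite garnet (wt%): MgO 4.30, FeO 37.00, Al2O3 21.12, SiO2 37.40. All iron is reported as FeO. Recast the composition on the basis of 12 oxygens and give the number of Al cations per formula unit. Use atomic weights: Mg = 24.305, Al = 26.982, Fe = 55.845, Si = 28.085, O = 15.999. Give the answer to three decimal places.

1.998 Al apfu

MgO (M=40.304): mol = 0.10669; Mg = 0.10669, O = 0.10669.
FeO (M=71.844): mol = 0.51500; Fe = 0.51500, O = 0.51500.
Al2O3 (M=101.961): mol = 0.20714; Al = 0.41428, O = 0.62142.
SiO2 (M=60.083): mol = 0.62247; Si = 0.62247, O = 1.24494.
ΣO = 2.48805; factor = 12/ΣO = 4.82305.
Al apfu = 0.41428 × 4.82305 = 1.998.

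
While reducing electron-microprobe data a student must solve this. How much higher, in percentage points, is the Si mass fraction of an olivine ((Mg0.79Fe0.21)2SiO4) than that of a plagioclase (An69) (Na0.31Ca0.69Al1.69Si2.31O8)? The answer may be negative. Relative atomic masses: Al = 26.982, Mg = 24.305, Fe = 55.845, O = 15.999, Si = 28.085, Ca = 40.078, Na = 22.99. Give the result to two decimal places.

Si in (Mg0.79Fe0.21)2SiO4: molar mass 153.938 g/mol; 1×28.085 = 28.085 g → 18.24 wt%.
Si in Na0.31Ca0.69Al1.69Si2.31O8: molar mass 273.249 g/mol; 2.31×28.085 = 64.876 g → 23.74 wt%.
Difference = 18.24 − 23.74 = -5.50 percentage points.

-5.50 percentage points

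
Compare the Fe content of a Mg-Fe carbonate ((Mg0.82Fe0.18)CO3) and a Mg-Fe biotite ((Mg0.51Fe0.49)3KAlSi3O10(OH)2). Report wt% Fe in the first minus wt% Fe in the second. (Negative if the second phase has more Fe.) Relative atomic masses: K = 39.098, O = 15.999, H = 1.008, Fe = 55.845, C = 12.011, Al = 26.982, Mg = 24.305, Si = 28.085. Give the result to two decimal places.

M((Mg0.82Fe0.18)CO3) = 89.990 g/mol, so wt% Fe = 10.052/89.990 × 100 = 11.17%.
M((Mg0.51Fe0.49)3KAlSi3O10(OH)2) = 463.618 g/mol, so wt% Fe = 82.092/463.618 × 100 = 17.71%.
11.17 − 17.71 = -6.54 pp.

-6.54 percentage points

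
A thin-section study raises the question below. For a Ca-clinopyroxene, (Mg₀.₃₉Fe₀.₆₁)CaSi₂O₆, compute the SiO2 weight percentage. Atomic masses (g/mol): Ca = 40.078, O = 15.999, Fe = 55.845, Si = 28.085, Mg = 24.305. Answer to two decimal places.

50.96 wt%

Formula mass = 235.786 g/mol.
2 Si → 2.0000 mol SiO2 per formula unit; M(SiO2) = 60.083, so SiO2 mass = 120.166 g.
120.166/235.786 × 100 = 50.96 wt%.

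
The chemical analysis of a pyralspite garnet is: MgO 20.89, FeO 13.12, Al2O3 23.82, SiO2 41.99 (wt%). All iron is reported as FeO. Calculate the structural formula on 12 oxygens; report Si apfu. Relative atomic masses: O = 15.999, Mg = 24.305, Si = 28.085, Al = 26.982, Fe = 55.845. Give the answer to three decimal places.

2.996 Si apfu

20.89 wt% MgO ÷ 40.304 g/mol = 0.51831 mol, giving 0.51831 Mg and 0.51831 O.
13.12 wt% FeO ÷ 71.844 g/mol = 0.18262 mol, giving 0.18262 Fe and 0.18262 O.
23.82 wt% Al2O3 ÷ 101.961 g/mol = 0.23362 mol, giving 0.46724 Al and 0.70086 O.
41.99 wt% SiO2 ÷ 60.083 g/mol = 0.69887 mol, giving 0.69887 Si and 1.39774 O.
Oxygen sums to 2.79953; scaling by 12/2.79953 = 4.28643 puts the formula on 12 O.
Si: 0.69887 × 4.28643 = 2.996 atoms per formula unit.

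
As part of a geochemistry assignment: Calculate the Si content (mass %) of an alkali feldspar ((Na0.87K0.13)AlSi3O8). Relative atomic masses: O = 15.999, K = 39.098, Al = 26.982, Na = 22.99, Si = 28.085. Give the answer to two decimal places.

M((Na0.87K0.13)AlSi3O8) = 264.313 g/mol.
Si contributes 3 × 28.085 = 84.255 g per mole.
84.255/264.313 = 0.3188 → 31.88%.

31.88 mass %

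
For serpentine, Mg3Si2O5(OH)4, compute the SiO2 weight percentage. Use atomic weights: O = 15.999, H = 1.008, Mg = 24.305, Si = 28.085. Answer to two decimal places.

M(Mg3Si2O5(OH)4) = 277.108 g/mol; M(SiO2) = 60.083 g/mol.
Moles SiO2 per formula unit = 2 Si ÷ 1 = 2.0000.
SiO2 fraction = (2.0000 × 60.083) / 277.108 = 120.166/277.108 = 0.4336.

43.36 wt%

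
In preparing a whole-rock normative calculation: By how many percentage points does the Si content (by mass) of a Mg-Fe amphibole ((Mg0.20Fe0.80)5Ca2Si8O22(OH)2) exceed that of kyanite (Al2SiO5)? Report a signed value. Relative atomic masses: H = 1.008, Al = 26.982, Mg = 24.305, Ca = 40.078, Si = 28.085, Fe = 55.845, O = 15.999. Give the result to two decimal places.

6.61 percentage points

First mineral: 224.680 g Si in 938.513 g formula = 23.94 wt% Si.
Second mineral: 28.085 g Si in 162.044 g formula = 17.33 wt% Si.
23.94% − 17.33% gives a difference of 6.61 percentage points.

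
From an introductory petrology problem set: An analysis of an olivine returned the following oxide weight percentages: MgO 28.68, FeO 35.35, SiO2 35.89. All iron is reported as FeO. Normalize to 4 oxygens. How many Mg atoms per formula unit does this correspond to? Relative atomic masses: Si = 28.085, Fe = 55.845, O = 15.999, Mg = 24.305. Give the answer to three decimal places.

1.187 Mg apfu

MgO: 28.68/40.304 = 0.71159 mol → 0.71159 mol Mg, 0.71159 mol O.
FeO: 35.35/71.844 = 0.49204 mol → 0.49204 mol Fe, 0.49204 mol O.
SiO2: 35.89/60.083 = 0.59734 mol → 0.59734 mol Si, 1.19468 mol O.
Total oxygen = 2.39831 mol. Normalization factor = 4/2.39831 = 1.66784.
Mg per 4 O = 0.71159 × 1.66784 = 1.187.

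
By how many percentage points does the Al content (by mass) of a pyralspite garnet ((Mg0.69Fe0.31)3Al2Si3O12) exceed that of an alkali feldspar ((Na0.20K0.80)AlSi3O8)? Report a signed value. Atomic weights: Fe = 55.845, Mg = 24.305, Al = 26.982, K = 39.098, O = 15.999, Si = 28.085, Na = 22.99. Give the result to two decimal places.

2.67 percentage points

Al in (Mg0.69Fe0.31)3Al2Si3O12: molar mass 432.454 g/mol; 2×26.982 = 53.964 g → 12.48 wt%.
Al in (Na0.20K0.80)AlSi3O8: molar mass 275.105 g/mol; 1×26.982 = 26.982 g → 9.81 wt%.
Difference = 12.48 − 9.81 = 2.67 percentage points.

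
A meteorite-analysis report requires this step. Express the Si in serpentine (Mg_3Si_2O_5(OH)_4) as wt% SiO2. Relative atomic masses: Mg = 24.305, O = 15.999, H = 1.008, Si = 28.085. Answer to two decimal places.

43.36 wt%

M(Mg_3Si_2O_5(OH)_4) = 277.108 g/mol; M(SiO2) = 60.083 g/mol.
Moles SiO2 per formula unit = 2 Si ÷ 1 = 2.0000.
SiO2 fraction = (2.0000 × 60.083) / 277.108 = 120.166/277.108 = 0.4336.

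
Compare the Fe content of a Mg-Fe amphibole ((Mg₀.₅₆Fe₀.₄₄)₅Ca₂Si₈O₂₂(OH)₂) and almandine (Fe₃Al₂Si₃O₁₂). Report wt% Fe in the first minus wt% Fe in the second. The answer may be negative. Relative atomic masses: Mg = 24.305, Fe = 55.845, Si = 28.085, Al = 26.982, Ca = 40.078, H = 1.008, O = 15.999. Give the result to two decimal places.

-19.73 percentage points

Fe in (Mg₀.₅₆Fe₀.₄₄)₅Ca₂Si₈O₂₂(OH)₂: molar mass 881.741 g/mol; 2.20×55.845 = 122.859 g → 13.93 wt%.
Fe in Fe₃Al₂Si₃O₁₂: molar mass 497.742 g/mol; 3×55.845 = 167.535 g → 33.66 wt%.
Difference = 13.93 − 33.66 = -19.73 percentage points.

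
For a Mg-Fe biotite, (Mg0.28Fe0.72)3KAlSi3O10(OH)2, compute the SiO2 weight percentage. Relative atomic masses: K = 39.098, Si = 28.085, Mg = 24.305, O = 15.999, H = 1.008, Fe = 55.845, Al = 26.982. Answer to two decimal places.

Molar mass of (Mg0.28Fe0.72)3KAlSi3O10(OH)2 = 0.84*24.305 + 2.16*55.845 + 1*39.098 + 1*26.982 + 3*28.085 + 12*15.999 + 2*1.008 = 485.380 g/mol.
Each formula unit contains 3 Si, equivalent to 3/1 = 3.0000 mol SiO2.
M(SiO2) = 1×28.085 + 2×15.999 = 60.083 g/mol.
Mass of SiO2 per formula unit = 3.0000 × 60.083 = 180.249 g.
SiO2 wt% = 180.249 / 485.380 × 100 = 37.14%.

37.14 wt%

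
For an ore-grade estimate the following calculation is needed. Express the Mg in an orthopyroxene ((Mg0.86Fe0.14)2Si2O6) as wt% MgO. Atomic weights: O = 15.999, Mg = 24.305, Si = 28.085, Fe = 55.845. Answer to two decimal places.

M((Mg0.86Fe0.14)2Si2O6) = 209.605 g/mol; M(MgO) = 40.304 g/mol.
Moles MgO per formula unit = 1.72 Mg ÷ 1 = 1.7200.
MgO fraction = (1.7200 × 40.304) / 209.605 = 69.323/209.605 = 0.3307.

33.07 wt%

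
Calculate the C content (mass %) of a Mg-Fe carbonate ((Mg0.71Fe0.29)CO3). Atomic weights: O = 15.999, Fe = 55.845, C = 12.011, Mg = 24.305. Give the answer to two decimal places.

12.85 mass %

M((Mg0.71Fe0.29)CO3) = 93.460 g/mol.
C contributes 1 × 12.011 = 12.011 g per mole.
12.011/93.460 = 0.1285 → 12.85%.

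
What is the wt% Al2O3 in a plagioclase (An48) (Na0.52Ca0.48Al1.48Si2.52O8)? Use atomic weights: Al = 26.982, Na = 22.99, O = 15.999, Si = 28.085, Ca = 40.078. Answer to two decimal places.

27.96 wt%

Formula mass = 269.892 g/mol.
1.48 Al → 0.7400 mol Al2O3 per formula unit; M(Al2O3) = 101.961, so Al2O3 mass = 75.451 g.
75.451/269.892 × 100 = 27.96 wt%.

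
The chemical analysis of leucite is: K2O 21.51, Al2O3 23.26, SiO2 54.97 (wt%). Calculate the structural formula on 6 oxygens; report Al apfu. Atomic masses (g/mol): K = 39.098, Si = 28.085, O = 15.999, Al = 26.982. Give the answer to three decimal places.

21.51 wt% K2O ÷ 94.195 g/mol = 0.22836 mol, giving 0.45672 K and 0.22836 O.
23.26 wt% Al2O3 ÷ 101.961 g/mol = 0.22813 mol, giving 0.45626 Al and 0.68439 O.
54.97 wt% SiO2 ÷ 60.083 g/mol = 0.91490 mol, giving 0.91490 Si and 1.82980 O.
Oxygen sums to 2.74255; scaling by 6/2.74255 = 2.18774 puts the formula on 6 O.
Al: 0.45626 × 2.18774 = 0.998 atoms per formula unit.

0.998 Al apfu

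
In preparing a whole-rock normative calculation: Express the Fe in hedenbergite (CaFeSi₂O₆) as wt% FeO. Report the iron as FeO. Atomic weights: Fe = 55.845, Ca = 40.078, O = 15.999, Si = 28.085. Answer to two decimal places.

28.96 wt%

Molar mass of CaFeSi₂O₆ = 1*40.078 + 1*55.845 + 2*28.085 + 6*15.999 = 248.087 g/mol.
Each formula unit contains 1 Fe, equivalent to 1/1 = 1.0000 mol FeO.
M(FeO) = 1×55.845 + 1×15.999 = 71.844 g/mol.
Mass of FeO per formula unit = 1.0000 × 71.844 = 71.844 g.
FeO wt% = 71.844 / 248.087 × 100 = 28.96%.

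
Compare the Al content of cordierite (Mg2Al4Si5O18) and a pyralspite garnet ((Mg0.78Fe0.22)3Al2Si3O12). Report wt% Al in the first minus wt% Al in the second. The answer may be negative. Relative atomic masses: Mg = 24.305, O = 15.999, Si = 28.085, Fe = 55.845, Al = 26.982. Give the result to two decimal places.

M(Mg2Al4Si5O18) = 584.945 g/mol, so wt% Al = 107.928/584.945 × 100 = 18.45%.
M((Mg0.78Fe0.22)3Al2Si3O12) = 423.938 g/mol, so wt% Al = 53.964/423.938 × 100 = 12.73%.
18.45 − 12.73 = 5.72 pp.

5.72 percentage points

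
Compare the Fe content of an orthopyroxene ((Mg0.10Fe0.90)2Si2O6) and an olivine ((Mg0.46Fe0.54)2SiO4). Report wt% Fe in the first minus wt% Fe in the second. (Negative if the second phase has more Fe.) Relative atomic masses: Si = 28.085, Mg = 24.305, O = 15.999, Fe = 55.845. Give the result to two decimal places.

M((Mg0.10Fe0.90)2Si2O6) = 257.546 g/mol, so wt% Fe = 100.521/257.546 × 100 = 39.03%.
M((Mg0.46Fe0.54)2SiO4) = 174.754 g/mol, so wt% Fe = 60.313/174.754 × 100 = 34.51%.
39.03 − 34.51 = 4.52 pp.

4.52 percentage points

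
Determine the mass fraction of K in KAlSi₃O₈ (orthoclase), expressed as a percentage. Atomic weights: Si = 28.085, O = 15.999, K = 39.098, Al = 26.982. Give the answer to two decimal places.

14.05 mass %

M(KAlSi₃O₈) = 278.327 g/mol.
K contributes 1 × 39.098 = 39.098 g per mole.
39.098/278.327 = 0.1405 → 14.05%.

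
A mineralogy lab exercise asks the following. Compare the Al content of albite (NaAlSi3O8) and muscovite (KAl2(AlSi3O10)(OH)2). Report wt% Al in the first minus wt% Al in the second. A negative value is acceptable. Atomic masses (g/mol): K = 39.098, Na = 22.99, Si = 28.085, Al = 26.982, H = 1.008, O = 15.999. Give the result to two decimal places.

-10.03 percentage points

M(NaAlSi3O8) = 262.219 g/mol, so wt% Al = 26.982/262.219 × 100 = 10.29%.
M(KAl2(AlSi3O10)(OH)2) = 398.303 g/mol, so wt% Al = 80.946/398.303 × 100 = 20.32%.
10.29 − 20.32 = -10.03 pp.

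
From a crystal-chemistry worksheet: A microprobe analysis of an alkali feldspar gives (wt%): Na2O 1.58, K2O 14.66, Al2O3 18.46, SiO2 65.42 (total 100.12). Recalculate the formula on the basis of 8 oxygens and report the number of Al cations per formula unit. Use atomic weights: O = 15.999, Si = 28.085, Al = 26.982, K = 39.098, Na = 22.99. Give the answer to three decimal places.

0.998 Al apfu

Na2O: 1.58/61.979 = 0.02549 mol → 0.05098 mol Na, 0.02549 mol O.
K2O: 14.66/94.195 = 0.15563 mol → 0.31126 mol K, 0.15563 mol O.
Al2O3: 18.46/101.961 = 0.18105 mol → 0.36210 mol Al, 0.54315 mol O.
SiO2: 65.42/60.083 = 1.08883 mol → 1.08883 mol Si, 2.17766 mol O.
Total oxygen = 2.90193 mol. Normalization factor = 8/2.90193 = 2.75679.
Al per 8 O = 0.36210 × 2.75679 = 0.998.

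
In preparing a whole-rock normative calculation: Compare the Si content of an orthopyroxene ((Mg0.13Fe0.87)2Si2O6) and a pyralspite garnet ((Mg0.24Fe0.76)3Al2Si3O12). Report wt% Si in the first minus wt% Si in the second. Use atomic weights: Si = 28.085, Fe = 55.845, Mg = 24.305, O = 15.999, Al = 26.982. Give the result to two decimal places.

First mineral: 56.170 g Si in 255.654 g formula = 21.97 wt% Si.
Second mineral: 84.255 g Si in 475.033 g formula = 17.74 wt% Si.
21.97% − 17.74% gives a difference of 4.23 percentage points.

4.23 percentage points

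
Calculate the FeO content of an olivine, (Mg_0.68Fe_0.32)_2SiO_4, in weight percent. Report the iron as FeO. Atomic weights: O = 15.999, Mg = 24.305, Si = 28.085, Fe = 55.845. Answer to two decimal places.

28.58 wt%

Molar mass of (Mg_0.68Fe_0.32)_2SiO_4 = 1.36*24.305 + 0.64*55.845 + 1*28.085 + 4*15.999 = 160.877 g/mol.
Each formula unit contains 0.64 Fe, equivalent to 0.64/1 = 0.6400 mol FeO.
M(FeO) = 1×55.845 + 1×15.999 = 71.844 g/mol.
Mass of FeO per formula unit = 0.6400 × 71.844 = 45.980 g.
FeO wt% = 45.980 / 160.877 × 100 = 28.58%.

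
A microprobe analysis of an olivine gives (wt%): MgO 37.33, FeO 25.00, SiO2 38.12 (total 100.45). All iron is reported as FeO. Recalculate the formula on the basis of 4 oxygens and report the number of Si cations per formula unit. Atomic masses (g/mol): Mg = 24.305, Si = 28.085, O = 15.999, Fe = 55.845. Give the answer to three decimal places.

0.998 Si apfu

37.33 wt% MgO ÷ 40.304 g/mol = 0.92621 mol, giving 0.92621 Mg and 0.92621 O.
25.00 wt% FeO ÷ 71.844 g/mol = 0.34798 mol, giving 0.34798 Fe and 0.34798 O.
38.12 wt% SiO2 ÷ 60.083 g/mol = 0.63446 mol, giving 0.63446 Si and 1.26892 O.
Oxygen sums to 2.54311; scaling by 4/2.54311 = 1.57288 puts the formula on 4 O.
Si: 0.63446 × 1.57288 = 0.998 atoms per formula unit.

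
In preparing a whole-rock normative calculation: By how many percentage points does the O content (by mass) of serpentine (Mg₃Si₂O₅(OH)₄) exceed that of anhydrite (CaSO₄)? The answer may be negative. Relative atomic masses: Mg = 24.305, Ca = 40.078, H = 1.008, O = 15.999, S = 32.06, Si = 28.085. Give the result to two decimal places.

4.95 percentage points

M(Mg₃Si₂O₅(OH)₄) = 277.108 g/mol, so wt% O = 143.991/277.108 × 100 = 51.96%.
M(CaSO₄) = 136.134 g/mol, so wt% O = 63.996/136.134 × 100 = 47.01%.
51.96 − 47.01 = 4.95 pp.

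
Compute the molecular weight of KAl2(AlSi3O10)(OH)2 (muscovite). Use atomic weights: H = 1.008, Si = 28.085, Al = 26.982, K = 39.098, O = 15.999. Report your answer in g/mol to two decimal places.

K: 1 × 39.098 = 39.0980
Al: 3 × 26.982 = 80.9460
Si: 3 × 28.085 = 84.2550
O: 12 × 15.999 = 191.9880
H: 2 × 1.008 = 2.0160
Summing the contributions gives the formula mass.

398.30 g/mol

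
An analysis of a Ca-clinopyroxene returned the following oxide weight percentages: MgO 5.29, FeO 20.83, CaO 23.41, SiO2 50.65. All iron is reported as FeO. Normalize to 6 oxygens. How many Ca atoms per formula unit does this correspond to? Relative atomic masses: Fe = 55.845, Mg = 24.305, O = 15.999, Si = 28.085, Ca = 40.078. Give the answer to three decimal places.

0.992 Ca apfu

MgO (M=40.304): mol = 0.13125; Mg = 0.13125, O = 0.13125.
FeO (M=71.844): mol = 0.28993; Fe = 0.28993, O = 0.28993.
CaO (M=56.077): mol = 0.41746; Ca = 0.41746, O = 0.41746.
SiO2 (M=60.083): mol = 0.84300; Si = 0.84300, O = 1.68600.
ΣO = 2.52464; factor = 6/ΣO = 2.37658.
Ca apfu = 0.41746 × 2.37658 = 0.992.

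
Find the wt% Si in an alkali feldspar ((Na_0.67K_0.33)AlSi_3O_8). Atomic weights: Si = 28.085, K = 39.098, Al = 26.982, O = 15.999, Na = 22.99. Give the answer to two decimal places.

Formula mass = 0.67·22.99 + 0.33·39.098 + 1·26.982 + 3·28.085 + 8·15.999 = 267.535 g/mol, of which 84.255 g is Si.
So Si makes up 84.255/267.535 = 0.3149 of the mass, i.e. 31.49%.

31.49 wt%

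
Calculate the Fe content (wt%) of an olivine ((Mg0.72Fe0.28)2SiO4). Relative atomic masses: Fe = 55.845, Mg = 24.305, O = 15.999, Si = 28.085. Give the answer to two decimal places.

Formula mass = 1.44·24.305 + 0.56·55.845 + 1·28.085 + 4·15.999 = 158.353 g/mol, of which 31.273 g is Fe.
So Fe makes up 31.273/158.353 = 0.1975 of the mass, i.e. 19.75%.

19.75 wt%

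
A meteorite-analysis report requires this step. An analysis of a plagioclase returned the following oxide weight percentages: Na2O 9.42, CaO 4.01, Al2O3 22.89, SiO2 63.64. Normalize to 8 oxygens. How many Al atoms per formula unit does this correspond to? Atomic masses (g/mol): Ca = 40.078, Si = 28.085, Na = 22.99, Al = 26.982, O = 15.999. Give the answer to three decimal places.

Na2O: 9.42/61.979 = 0.15199 mol → 0.30398 mol Na, 0.15199 mol O.
CaO: 4.01/56.077 = 0.07151 mol → 0.07151 mol Ca, 0.07151 mol O.
Al2O3: 22.89/101.961 = 0.22450 mol → 0.44900 mol Al, 0.67350 mol O.
SiO2: 63.64/60.083 = 1.05920 mol → 1.05920 mol Si, 2.11840 mol O.
Total oxygen = 3.01540 mol. Normalization factor = 8/3.01540 = 2.65305.
Al per 8 O = 0.44900 × 2.65305 = 1.191.

1.191 Al apfu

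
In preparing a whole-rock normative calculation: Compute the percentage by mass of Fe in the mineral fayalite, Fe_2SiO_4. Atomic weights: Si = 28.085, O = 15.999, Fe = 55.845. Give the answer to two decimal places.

Molar mass of Fe_2SiO_4: 2*55.845 + 1*28.085 + 4*15.999 = 203.771 g/mol.
Mass of Fe per formula unit: 2 × 55.845 = 111.690 g.
Weight fraction Fe = 111.690 / 203.771 = 0.5481.

54.81 weight percent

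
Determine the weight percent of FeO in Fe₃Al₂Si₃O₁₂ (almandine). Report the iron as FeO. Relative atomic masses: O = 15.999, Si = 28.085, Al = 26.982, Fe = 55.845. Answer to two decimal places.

Molar mass of Fe₃Al₂Si₃O₁₂ = 3×55.845 + 2×26.982 + 3×28.085 + 12×15.999 = 497.742 g/mol.
Each formula unit contains 3 Fe, equivalent to 3/1 = 3.0000 mol FeO.
M(FeO) = 1×55.845 + 1×15.999 = 71.844 g/mol.
Mass of FeO per formula unit = 3.0000 × 71.844 = 215.532 g.
FeO wt% = 215.532 / 497.742 × 100 = 43.30%.

43.30 wt%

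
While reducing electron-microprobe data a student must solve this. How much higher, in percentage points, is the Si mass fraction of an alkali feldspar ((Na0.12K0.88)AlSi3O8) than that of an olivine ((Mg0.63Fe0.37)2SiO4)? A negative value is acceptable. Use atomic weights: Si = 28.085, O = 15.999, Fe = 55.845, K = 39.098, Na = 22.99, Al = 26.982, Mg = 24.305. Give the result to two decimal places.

First mineral: 84.255 g Si in 276.394 g formula = 30.48 wt% Si.
Second mineral: 28.085 g Si in 164.031 g formula = 17.12 wt% Si.
30.48% − 17.12% gives a difference of 13.36 percentage points.

13.36 percentage points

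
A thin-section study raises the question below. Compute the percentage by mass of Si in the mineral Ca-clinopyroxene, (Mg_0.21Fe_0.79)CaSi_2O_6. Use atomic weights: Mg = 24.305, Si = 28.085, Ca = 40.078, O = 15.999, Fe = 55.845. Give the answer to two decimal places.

Molar mass of (Mg_0.21Fe_0.79)CaSi_2O_6: 0.21·24.305 + 0.79·55.845 + 1·40.078 + 2·28.085 + 6·15.999 = 241.464 g/mol.
Mass of Si per formula unit: 2 × 28.085 = 56.170 g.
Weight fraction Si = 56.170 / 241.464 = 0.2326.

23.26 mass %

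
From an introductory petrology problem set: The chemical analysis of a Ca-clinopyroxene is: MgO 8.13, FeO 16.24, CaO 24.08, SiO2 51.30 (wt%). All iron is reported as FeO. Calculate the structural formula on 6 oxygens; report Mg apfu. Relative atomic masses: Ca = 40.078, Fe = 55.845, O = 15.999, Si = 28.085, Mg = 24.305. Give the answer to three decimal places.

0.472 Mg apfu

MgO (M=40.304): mol = 0.20172; Mg = 0.20172, O = 0.20172.
FeO (M=71.844): mol = 0.22605; Fe = 0.22605, O = 0.22605.
CaO (M=56.077): mol = 0.42941; Ca = 0.42941, O = 0.42941.
SiO2 (M=60.083): mol = 0.85382; Si = 0.85382, O = 1.70764.
ΣO = 2.56482; factor = 6/ΣO = 2.33935.
Mg apfu = 0.20172 × 2.33935 = 0.472.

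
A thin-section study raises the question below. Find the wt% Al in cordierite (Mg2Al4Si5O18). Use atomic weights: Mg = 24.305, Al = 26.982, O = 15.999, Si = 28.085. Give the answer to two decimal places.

18.45 weight percent

Formula mass = 2×24.305 + 4×26.982 + 5×28.085 + 18×15.999 = 584.945 g/mol, of which 107.928 g is Al.
So Al makes up 107.928/584.945 = 0.1845 of the mass, i.e. 18.45%.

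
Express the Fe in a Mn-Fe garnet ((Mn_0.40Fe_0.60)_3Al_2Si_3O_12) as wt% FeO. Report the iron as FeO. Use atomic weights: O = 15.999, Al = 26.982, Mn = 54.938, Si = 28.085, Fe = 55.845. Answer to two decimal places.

Molar mass of (Mn_0.40Fe_0.60)_3Al_2Si_3O_12 = 1.20·54.938 + 1.80·55.845 + 2·26.982 + 3·28.085 + 12·15.999 = 496.654 g/mol.
Each formula unit contains 1.80 Fe, equivalent to 1.80/1 = 1.8000 mol FeO.
M(FeO) = 1×55.845 + 1×15.999 = 71.844 g/mol.
Mass of FeO per formula unit = 1.8000 × 71.844 = 129.319 g.
FeO wt% = 129.319 / 496.654 × 100 = 26.04%.

26.04 wt%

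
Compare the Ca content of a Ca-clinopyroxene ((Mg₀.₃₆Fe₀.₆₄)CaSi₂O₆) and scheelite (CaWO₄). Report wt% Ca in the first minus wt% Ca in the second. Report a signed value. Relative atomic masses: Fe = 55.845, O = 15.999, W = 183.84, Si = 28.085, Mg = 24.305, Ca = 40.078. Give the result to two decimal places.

First mineral: 40.078 g Ca in 236.733 g formula = 16.93 wt% Ca.
Second mineral: 40.078 g Ca in 287.914 g formula = 13.92 wt% Ca.
16.93% − 13.92% gives a difference of 3.01 percentage points.

3.01 percentage points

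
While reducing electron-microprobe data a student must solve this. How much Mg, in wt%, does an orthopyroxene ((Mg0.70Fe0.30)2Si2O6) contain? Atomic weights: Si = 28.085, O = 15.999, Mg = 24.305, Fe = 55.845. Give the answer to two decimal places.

Formula mass = 1.40×24.305 + 0.60×55.845 + 2×28.085 + 6×15.999 = 219.698 g/mol, of which 34.027 g is Mg.
So Mg makes up 34.027/219.698 = 0.1549 of the mass, i.e. 15.49%.

15.49 wt%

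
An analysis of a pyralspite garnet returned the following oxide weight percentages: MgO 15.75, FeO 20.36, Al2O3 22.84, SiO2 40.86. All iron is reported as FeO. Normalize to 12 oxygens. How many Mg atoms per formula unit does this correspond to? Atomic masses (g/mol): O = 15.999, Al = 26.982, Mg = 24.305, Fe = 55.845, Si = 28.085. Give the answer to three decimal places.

1.733 Mg apfu

MgO (M=40.304): mol = 0.39078; Mg = 0.39078, O = 0.39078.
FeO (M=71.844): mol = 0.28339; Fe = 0.28339, O = 0.28339.
Al2O3 (M=101.961): mol = 0.22401; Al = 0.44802, O = 0.67203.
SiO2 (M=60.083): mol = 0.68006; Si = 0.68006, O = 1.36012.
ΣO = 2.70632; factor = 12/ΣO = 4.43407.
Mg apfu = 0.39078 × 4.43407 = 1.733.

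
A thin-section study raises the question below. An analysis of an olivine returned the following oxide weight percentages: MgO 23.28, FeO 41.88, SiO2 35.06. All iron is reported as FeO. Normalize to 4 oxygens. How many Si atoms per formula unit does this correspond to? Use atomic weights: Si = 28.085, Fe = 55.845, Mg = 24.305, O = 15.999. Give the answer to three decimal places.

23.28 wt% MgO ÷ 40.304 g/mol = 0.57761 mol, giving 0.57761 Mg and 0.57761 O.
41.88 wt% FeO ÷ 71.844 g/mol = 0.58293 mol, giving 0.58293 Fe and 0.58293 O.
35.06 wt% SiO2 ÷ 60.083 g/mol = 0.58353 mol, giving 0.58353 Si and 1.16706 O.
Oxygen sums to 2.32760; scaling by 4/2.32760 = 1.71851 puts the formula on 4 O.
Si: 0.58353 × 1.71851 = 1.003 atoms per formula unit.

1.003 Si apfu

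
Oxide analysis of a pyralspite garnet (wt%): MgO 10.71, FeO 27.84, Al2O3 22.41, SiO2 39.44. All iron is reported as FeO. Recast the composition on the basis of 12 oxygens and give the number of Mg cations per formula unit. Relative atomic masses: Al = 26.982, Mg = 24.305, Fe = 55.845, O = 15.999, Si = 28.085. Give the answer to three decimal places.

1.215 Mg apfu

MgO (M=40.304): mol = 0.26573; Mg = 0.26573, O = 0.26573.
FeO (M=71.844): mol = 0.38751; Fe = 0.38751, O = 0.38751.
Al2O3 (M=101.961): mol = 0.21979; Al = 0.43958, O = 0.65937.
SiO2 (M=60.083): mol = 0.65643; Si = 0.65643, O = 1.31286.
ΣO = 2.62547; factor = 12/ΣO = 4.57061.
Mg apfu = 0.26573 × 4.57061 = 1.215.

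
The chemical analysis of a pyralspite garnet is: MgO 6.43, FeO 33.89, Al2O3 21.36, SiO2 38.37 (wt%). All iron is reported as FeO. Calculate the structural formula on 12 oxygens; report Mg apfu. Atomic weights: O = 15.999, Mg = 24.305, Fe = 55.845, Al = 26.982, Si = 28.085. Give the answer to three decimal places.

MgO (M=40.304): mol = 0.15954; Mg = 0.15954, O = 0.15954.
FeO (M=71.844): mol = 0.47172; Fe = 0.47172, O = 0.47172.
Al2O3 (M=101.961): mol = 0.20949; Al = 0.41898, O = 0.62847.
SiO2 (M=60.083): mol = 0.63862; Si = 0.63862, O = 1.27724.
ΣO = 2.53697; factor = 12/ΣO = 4.73005.
Mg apfu = 0.15954 × 4.73005 = 0.755.

0.755 Mg apfu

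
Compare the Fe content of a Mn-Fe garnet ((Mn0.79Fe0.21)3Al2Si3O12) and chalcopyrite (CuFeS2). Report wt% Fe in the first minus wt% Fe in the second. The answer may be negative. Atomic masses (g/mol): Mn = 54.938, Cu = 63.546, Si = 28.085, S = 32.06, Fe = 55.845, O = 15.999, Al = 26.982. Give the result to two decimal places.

First mineral: 35.182 g Fe in 495.592 g formula = 7.10 wt% Fe.
Second mineral: 55.845 g Fe in 183.511 g formula = 30.43 wt% Fe.
7.10% − 30.43% gives a difference of -23.33 percentage points.

-23.33 percentage points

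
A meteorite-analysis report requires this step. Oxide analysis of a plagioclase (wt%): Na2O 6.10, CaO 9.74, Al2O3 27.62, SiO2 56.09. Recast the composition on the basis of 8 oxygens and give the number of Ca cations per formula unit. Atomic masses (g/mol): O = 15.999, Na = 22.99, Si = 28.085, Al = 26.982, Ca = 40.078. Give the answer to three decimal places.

0.471 Ca apfu

Na2O (M=61.979): mol = 0.09842; Na = 0.19684, O = 0.09842.
CaO (M=56.077): mol = 0.17369; Ca = 0.17369, O = 0.17369.
Al2O3 (M=101.961): mol = 0.27089; Al = 0.54178, O = 0.81267.
SiO2 (M=60.083): mol = 0.93354; Si = 0.93354, O = 1.86708.
ΣO = 2.95186; factor = 8/ΣO = 2.71016.
Ca apfu = 0.17369 × 2.71016 = 0.471.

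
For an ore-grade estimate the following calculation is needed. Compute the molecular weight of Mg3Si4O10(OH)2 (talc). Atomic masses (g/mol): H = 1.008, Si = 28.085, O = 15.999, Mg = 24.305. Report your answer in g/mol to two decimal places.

379.26 g/mol

M = 3(24.305) + 4(28.085) + 12(15.999) + 2(1.008)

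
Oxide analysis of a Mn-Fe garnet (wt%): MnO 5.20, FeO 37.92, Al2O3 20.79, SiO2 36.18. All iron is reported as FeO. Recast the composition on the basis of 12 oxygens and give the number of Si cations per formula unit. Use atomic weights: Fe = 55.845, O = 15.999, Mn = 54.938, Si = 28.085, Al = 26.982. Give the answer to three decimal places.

2.989 Si apfu

MnO: 5.20/70.937 = 0.07330 mol → 0.07330 mol Mn, 0.07330 mol O.
FeO: 37.92/71.844 = 0.52781 mol → 0.52781 mol Fe, 0.52781 mol O.
Al2O3: 20.79/101.961 = 0.20390 mol → 0.40780 mol Al, 0.61170 mol O.
SiO2: 36.18/60.083 = 0.60217 mol → 0.60217 mol Si, 1.20434 mol O.
Total oxygen = 2.41715 mol. Normalization factor = 12/2.41715 = 4.96452.
Si per 12 O = 0.60217 × 4.96452 = 2.989.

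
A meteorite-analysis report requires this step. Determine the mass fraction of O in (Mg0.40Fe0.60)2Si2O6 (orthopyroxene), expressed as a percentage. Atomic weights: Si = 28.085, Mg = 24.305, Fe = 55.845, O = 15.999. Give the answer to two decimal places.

40.23 mass %

Formula mass = 0.80·24.305 + 1.20·55.845 + 2·28.085 + 6·15.999 = 238.622 g/mol, of which 95.994 g is O.
So O makes up 95.994/238.622 = 0.4023 of the mass, i.e. 40.23%.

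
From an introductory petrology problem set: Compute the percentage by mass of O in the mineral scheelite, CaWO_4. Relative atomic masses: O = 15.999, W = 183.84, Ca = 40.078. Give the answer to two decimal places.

M(CaWO_4) = 287.914 g/mol.
O contributes 4 × 15.999 = 63.996 g per mole.
63.996/287.914 = 0.2223 → 22.23%.

22.23 mass %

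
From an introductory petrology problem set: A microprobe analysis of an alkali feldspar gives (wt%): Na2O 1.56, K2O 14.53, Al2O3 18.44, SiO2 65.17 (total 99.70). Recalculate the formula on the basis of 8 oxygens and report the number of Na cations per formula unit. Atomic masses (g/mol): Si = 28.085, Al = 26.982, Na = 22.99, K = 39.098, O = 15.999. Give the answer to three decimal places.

0.139 Na apfu

Na2O (M=61.979): mol = 0.02517; Na = 0.05034, O = 0.02517.
K2O (M=94.195): mol = 0.15425; K = 0.30850, O = 0.15425.
Al2O3 (M=101.961): mol = 0.18085; Al = 0.36170, O = 0.54255.
SiO2 (M=60.083): mol = 1.08467; Si = 1.08467, O = 2.16934.
ΣO = 2.89131; factor = 8/ΣO = 2.76691.
Na apfu = 0.05034 × 2.76691 = 0.139.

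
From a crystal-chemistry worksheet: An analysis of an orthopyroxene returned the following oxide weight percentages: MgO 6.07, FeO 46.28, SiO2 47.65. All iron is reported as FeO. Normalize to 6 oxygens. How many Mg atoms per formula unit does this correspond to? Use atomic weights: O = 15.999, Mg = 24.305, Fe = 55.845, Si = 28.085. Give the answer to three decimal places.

0.380 Mg apfu

MgO: 6.07/40.304 = 0.15061 mol → 0.15061 mol Mg, 0.15061 mol O.
FeO: 46.28/71.844 = 0.64417 mol → 0.64417 mol Fe, 0.64417 mol O.
SiO2: 47.65/60.083 = 0.79307 mol → 0.79307 mol Si, 1.58614 mol O.
Total oxygen = 2.38092 mol. Normalization factor = 6/2.38092 = 2.52003.
Mg per 6 O = 0.15061 × 2.52003 = 0.380.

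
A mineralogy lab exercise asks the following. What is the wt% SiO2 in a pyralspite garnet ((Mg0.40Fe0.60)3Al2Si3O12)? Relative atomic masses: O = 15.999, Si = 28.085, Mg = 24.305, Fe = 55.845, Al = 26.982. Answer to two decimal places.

Formula mass = 459.894 g/mol.
3 Si → 3.0000 mol SiO2 per formula unit; M(SiO2) = 60.083, so SiO2 mass = 180.249 g.
180.249/459.894 × 100 = 39.19 wt%.

39.19 wt%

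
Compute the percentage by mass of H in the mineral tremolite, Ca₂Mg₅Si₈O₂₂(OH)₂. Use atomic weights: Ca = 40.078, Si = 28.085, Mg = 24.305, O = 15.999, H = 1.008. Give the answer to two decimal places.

Molar mass of Ca₂Mg₅Si₈O₂₂(OH)₂: 2·40.078 + 5·24.305 + 8·28.085 + 24·15.999 + 2·1.008 = 812.353 g/mol.
Mass of H per formula unit: 2 × 1.008 = 2.016 g.
Weight fraction H = 2.016 / 812.353 = 0.0025.

0.25 mass %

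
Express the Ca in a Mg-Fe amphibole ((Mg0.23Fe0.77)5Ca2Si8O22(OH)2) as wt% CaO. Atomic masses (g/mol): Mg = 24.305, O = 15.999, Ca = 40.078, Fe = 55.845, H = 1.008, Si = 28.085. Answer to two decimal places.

12.01 wt%

Molar mass of (Mg0.23Fe0.77)5Ca2Si8O22(OH)2 = 1.15×24.305 + 3.85×55.845 + 2×40.078 + 8×28.085 + 24×15.999 + 2×1.008 = 933.782 g/mol.
Each formula unit contains 2 Ca, equivalent to 2/1 = 2.0000 mol CaO.
M(CaO) = 1×40.078 + 1×15.999 = 56.077 g/mol.
Mass of CaO per formula unit = 2.0000 × 56.077 = 112.154 g.
CaO wt% = 112.154 / 933.782 × 100 = 12.01%.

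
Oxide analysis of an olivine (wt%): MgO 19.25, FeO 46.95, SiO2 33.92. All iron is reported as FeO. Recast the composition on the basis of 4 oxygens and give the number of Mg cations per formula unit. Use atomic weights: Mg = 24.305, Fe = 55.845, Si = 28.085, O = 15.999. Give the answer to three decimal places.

0.845 Mg apfu

MgO: 19.25/40.304 = 0.47762 mol → 0.47762 mol Mg, 0.47762 mol O.
FeO: 46.95/71.844 = 0.65350 mol → 0.65350 mol Fe, 0.65350 mol O.
SiO2: 33.92/60.083 = 0.56455 mol → 0.56455 mol Si, 1.12910 mol O.
Total oxygen = 2.26022 mol. Normalization factor = 4/2.26022 = 1.76974.
Mg per 4 O = 0.47762 × 1.76974 = 0.845.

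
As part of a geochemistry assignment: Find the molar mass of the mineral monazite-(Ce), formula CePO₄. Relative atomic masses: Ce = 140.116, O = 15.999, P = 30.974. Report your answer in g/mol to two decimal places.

Ce: 1 × 140.116 = 140.1160
P: 1 × 30.974 = 30.9740
O: 4 × 15.999 = 63.9960
Summing the contributions gives the formula mass.

235.09 g/mol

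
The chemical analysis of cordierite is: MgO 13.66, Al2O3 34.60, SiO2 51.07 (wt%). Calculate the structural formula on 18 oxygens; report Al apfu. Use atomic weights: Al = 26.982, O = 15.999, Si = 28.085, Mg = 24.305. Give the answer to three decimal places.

3.996 Al apfu

MgO (M=40.304): mol = 0.33892; Mg = 0.33892, O = 0.33892.
Al2O3 (M=101.961): mol = 0.33935; Al = 0.67870, O = 1.01805.
SiO2 (M=60.083): mol = 0.84999; Si = 0.84999, O = 1.69998.
ΣO = 3.05695; factor = 18/ΣO = 5.88822.
Al apfu = 0.67870 × 5.88822 = 3.996.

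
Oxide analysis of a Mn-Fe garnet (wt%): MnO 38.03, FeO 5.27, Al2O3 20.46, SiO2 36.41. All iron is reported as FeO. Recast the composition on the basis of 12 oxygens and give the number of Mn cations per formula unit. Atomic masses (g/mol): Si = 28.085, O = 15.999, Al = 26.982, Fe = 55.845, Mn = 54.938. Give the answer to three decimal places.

2.655 Mn apfu

MnO: 38.03/70.937 = 0.53611 mol → 0.53611 mol Mn, 0.53611 mol O.
FeO: 5.27/71.844 = 0.07335 mol → 0.07335 mol Fe, 0.07335 mol O.
Al2O3: 20.46/101.961 = 0.20066 mol → 0.40132 mol Al, 0.60198 mol O.
SiO2: 36.41/60.083 = 0.60600 mol → 0.60600 mol Si, 1.21200 mol O.
Total oxygen = 2.42344 mol. Normalization factor = 12/2.42344 = 4.95164.
Mn per 12 O = 0.53611 × 4.95164 = 2.655.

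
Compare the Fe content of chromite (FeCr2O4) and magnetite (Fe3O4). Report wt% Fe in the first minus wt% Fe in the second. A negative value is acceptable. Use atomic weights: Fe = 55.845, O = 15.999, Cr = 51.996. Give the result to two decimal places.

M(FeCr2O4) = 223.833 g/mol, so wt% Fe = 55.845/223.833 × 100 = 24.95%.
M(Fe3O4) = 231.531 g/mol, so wt% Fe = 167.535/231.531 × 100 = 72.36%.
24.95 − 72.36 = -47.41 pp.

-47.41 percentage points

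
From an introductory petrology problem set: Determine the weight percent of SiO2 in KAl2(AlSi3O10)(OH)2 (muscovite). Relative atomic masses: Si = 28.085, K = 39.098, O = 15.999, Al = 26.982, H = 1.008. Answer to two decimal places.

45.25 wt%

Formula mass = 398.303 g/mol.
3 Si → 3.0000 mol SiO2 per formula unit; M(SiO2) = 60.083, so SiO2 mass = 180.249 g.
180.249/398.303 × 100 = 45.25 wt%.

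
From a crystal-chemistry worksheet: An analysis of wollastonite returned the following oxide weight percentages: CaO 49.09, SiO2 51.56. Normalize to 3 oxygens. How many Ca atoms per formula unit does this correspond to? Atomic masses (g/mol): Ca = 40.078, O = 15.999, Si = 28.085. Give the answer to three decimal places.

1.013 Ca apfu

49.09 wt% CaO ÷ 56.077 g/mol = 0.87540 mol, giving 0.87540 Ca and 0.87540 O.
51.56 wt% SiO2 ÷ 60.083 g/mol = 0.85815 mol, giving 0.85815 Si and 1.71630 O.
Oxygen sums to 2.59170; scaling by 3/2.59170 = 1.15754 puts the formula on 3 O.
Ca: 0.87540 × 1.15754 = 1.013 atoms per formula unit.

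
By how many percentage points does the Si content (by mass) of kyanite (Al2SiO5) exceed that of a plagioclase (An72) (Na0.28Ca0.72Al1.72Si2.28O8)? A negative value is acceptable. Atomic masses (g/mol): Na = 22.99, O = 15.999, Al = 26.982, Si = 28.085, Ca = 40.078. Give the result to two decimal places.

-6.06 percentage points

First mineral: 28.085 g Si in 162.044 g formula = 17.33 wt% Si.
Second mineral: 64.034 g Si in 273.728 g formula = 23.39 wt% Si.
17.33% − 23.39% gives a difference of -6.06 percentage points.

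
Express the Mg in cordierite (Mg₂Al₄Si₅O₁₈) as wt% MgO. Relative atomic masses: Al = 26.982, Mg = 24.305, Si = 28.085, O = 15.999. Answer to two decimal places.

Molar mass of Mg₂Al₄Si₅O₁₈ = 2·24.305 + 4·26.982 + 5·28.085 + 18·15.999 = 584.945 g/mol.
Each formula unit contains 2 Mg, equivalent to 2/1 = 2.0000 mol MgO.
M(MgO) = 1×24.305 + 1×15.999 = 40.304 g/mol.
Mass of MgO per formula unit = 2.0000 × 40.304 = 80.608 g.
MgO wt% = 80.608 / 584.945 × 100 = 13.78%.

13.78 wt%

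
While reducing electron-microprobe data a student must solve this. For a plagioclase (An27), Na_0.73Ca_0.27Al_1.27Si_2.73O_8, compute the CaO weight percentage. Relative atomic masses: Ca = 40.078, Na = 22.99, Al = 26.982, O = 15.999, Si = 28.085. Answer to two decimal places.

M(Na_0.73Ca_0.27Al_1.27Si_2.73O_8) = 266.535 g/mol; M(CaO) = 56.077 g/mol.
Moles CaO per formula unit = 0.27 Ca ÷ 1 = 0.2700.
CaO fraction = (0.2700 × 56.077) / 266.535 = 15.141/266.535 = 0.0568.

5.68 wt%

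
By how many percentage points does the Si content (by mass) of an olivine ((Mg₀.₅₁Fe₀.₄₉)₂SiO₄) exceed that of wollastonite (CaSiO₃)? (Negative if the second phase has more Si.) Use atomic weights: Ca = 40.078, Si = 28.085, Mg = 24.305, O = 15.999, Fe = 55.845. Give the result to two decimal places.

Si in (Mg₀.₅₁Fe₀.₄₉)₂SiO₄: molar mass 171.600 g/mol; 1×28.085 = 28.085 g → 16.37 wt%.
Si in CaSiO₃: molar mass 116.160 g/mol; 1×28.085 = 28.085 g → 24.18 wt%.
Difference = 16.37 − 24.18 = -7.81 percentage points.

-7.81 percentage points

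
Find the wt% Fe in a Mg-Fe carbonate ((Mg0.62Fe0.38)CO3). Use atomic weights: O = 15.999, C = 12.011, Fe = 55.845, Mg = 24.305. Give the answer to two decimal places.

22.04 weight percent

M((Mg0.62Fe0.38)CO3) = 96.298 g/mol.
Fe contributes 0.38 × 55.845 = 21.221 g per mole.
21.221/96.298 = 0.2204 → 22.04%.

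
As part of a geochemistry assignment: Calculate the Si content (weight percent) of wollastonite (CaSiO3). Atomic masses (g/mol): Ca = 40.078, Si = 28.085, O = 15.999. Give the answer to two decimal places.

M(CaSiO3) = 116.160 g/mol.
Si contributes 1 × 28.085 = 28.085 g per mole.
28.085/116.160 = 0.2418 → 24.18%.

24.18 weight percent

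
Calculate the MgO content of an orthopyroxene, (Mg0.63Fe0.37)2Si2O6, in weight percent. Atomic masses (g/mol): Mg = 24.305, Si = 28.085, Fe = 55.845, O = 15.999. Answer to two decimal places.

22.66 wt%

Molar mass of (Mg0.63Fe0.37)2Si2O6 = 1.26×24.305 + 0.74×55.845 + 2×28.085 + 6×15.999 = 224.114 g/mol.
Each formula unit contains 1.26 Mg, equivalent to 1.26/1 = 1.2600 mol MgO.
M(MgO) = 1×24.305 + 1×15.999 = 40.304 g/mol.
Mass of MgO per formula unit = 1.2600 × 40.304 = 50.783 g.
MgO wt% = 50.783 / 224.114 × 100 = 22.66%.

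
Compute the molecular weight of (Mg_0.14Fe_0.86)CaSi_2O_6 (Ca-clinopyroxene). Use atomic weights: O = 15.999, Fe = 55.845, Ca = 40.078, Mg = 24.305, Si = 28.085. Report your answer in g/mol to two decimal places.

The formula mass is the sum 0.14*24.305 + 0.86*55.845 + 1*40.078 + 2*28.085 + 6*15.999.

243.67 g/mol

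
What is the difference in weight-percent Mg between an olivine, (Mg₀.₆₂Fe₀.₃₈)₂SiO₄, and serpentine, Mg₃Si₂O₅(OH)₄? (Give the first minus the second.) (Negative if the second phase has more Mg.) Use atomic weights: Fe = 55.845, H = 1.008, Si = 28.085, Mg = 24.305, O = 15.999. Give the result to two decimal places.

First mineral: 30.138 g Mg in 164.661 g formula = 18.30 wt% Mg.
Second mineral: 72.915 g Mg in 277.108 g formula = 26.31 wt% Mg.
18.30% − 26.31% gives a difference of -8.01 percentage points.

-8.01 percentage points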